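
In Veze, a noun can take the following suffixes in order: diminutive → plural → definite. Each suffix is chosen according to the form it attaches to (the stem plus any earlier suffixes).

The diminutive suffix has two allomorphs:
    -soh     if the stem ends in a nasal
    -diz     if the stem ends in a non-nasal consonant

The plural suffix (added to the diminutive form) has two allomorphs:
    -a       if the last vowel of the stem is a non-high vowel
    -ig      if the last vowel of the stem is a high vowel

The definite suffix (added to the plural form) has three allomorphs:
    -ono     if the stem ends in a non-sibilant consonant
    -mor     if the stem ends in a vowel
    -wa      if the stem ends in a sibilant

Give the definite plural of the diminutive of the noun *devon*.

*devon*: final consonant = /n/, a nasal → -soh → *devonsoh*.
Since the last vowel of the diminutive form *devonsoh* is /o/ (a non-high vowel), it takes -a, giving *devonsoha*.
The final sound of the plural form *devonsoha* is /a/, which is a vowel, so the definite suffix is -mor, giving *devonsohamor*.

devonsohamor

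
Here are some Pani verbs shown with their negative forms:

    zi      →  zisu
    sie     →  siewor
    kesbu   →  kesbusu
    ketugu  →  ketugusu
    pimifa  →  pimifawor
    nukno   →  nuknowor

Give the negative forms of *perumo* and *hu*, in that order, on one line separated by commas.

perumowor, husu

The pattern is height harmony: -su when the last vowel of the stem is a high vowel (*zi*, *kesbu*, *ketugu*); -wor when the last vowel of the stem is a non-high vowel (*sie*, *pimifa*, *nukno*).
Since the last vowel of *perumo* is /o/ (a non-high vowel), it takes -wor, giving *perumowor*.
The last vowel of *hu* is /u/, which is a high vowel, so the suffix is -su, giving *husu*.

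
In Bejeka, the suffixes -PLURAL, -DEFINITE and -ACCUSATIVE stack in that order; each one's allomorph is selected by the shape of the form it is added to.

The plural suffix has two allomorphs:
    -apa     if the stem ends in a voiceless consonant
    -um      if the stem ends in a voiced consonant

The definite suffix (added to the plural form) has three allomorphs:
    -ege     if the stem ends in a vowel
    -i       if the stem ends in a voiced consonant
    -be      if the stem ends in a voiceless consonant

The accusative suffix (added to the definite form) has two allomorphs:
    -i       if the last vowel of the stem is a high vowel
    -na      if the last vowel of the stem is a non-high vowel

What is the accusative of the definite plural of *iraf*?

The final consonant of *iraf* is /f/, which is voiceless, so the plural suffix is -apa, giving *irafapa*.
Since the final sound of the plural form *irafapa* is /a/ (a vowel), it takes -ege, giving *irafapaege*.
Since the last vowel of the definite form *irafapaege* is /e/ (a non-high vowel), it takes -na, giving *irafapaegena*.

irafapaegena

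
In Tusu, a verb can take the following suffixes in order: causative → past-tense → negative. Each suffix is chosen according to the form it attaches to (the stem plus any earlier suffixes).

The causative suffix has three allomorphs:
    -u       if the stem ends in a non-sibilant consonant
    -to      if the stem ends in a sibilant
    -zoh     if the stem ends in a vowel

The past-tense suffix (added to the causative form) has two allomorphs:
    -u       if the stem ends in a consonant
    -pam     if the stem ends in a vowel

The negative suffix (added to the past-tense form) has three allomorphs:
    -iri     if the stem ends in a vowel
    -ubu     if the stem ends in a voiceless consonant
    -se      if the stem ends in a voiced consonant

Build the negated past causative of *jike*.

jikezohuiri

Since the final sound of *jike* is /e/ (a vowel), it takes -zoh, giving *jikezoh*.
The final sound of the causative form *jikezoh* is /h/, which is a consonant, so the past-tense suffix is -u, giving *jikezohu*.
Since the final sound of the past-tense form *jikezohu* is /u/ (a vowel), it takes -iri, giving *jikezohuiri*.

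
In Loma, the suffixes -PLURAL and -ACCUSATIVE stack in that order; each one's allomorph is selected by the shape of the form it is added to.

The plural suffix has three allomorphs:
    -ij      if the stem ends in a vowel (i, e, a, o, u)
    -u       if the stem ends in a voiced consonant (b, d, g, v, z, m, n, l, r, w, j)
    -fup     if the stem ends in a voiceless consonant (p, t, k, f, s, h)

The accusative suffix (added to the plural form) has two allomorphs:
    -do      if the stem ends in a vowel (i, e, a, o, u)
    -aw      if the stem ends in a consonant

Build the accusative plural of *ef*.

effupaw

*ef*: final sound = /f/, a voiceless consonant → -fup → *effup*.
The plural form *effup* — final sound /p/ (a consonant) → -aw → *effupaw*.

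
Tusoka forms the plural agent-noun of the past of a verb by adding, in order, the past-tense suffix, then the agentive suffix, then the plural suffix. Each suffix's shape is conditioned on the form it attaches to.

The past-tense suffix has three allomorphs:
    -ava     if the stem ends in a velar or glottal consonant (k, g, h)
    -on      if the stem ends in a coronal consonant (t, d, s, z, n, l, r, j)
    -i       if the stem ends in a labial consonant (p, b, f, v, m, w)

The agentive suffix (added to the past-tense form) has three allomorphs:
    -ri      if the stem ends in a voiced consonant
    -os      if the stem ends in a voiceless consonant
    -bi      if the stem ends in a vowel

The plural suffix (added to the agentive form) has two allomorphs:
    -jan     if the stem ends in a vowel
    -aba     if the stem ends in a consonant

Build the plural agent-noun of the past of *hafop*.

hafopibijan

Since the final consonant of *hafop* is /p/ (labial), it takes -i, giving *hafopi*.
Since the final sound of the past-tense form *hafopi* is /i/ (a vowel), it takes -bi, giving *hafopibi*.
Since the final sound of the agentive form *hafopibi* is /i/ (a vowel), it takes -jan, giving *hafopibijan*.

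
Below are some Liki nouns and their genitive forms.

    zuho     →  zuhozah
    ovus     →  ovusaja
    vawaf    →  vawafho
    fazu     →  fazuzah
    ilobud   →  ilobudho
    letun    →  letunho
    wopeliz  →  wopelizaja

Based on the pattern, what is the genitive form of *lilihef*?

The alternation tracks the final sound of the stem — -aja when the stem ends in a sibilant (*ovus*, *wopeliz*); -ho when the stem ends in a non-sibilant consonant (*vawaf*, *ilobud*, *letun*); -zah when the stem ends in a vowel (*zuho*, *fazu*).
Since the final sound of *lilihef* is /f/ (a non-sibilant consonant), it takes -ho, giving *lilihefho*.

lilihefho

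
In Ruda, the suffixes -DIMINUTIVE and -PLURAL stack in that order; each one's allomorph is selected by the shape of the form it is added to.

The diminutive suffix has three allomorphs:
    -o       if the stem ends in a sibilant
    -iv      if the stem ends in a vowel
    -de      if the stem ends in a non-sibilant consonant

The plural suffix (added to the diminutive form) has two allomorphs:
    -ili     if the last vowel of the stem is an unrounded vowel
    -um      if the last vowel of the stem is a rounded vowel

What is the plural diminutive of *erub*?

erubdeili

The final sound of *erub* is /b/, which is a non-sibilant consonant, so the diminutive suffix is -de, giving *erubde*.
The last vowel of the diminutive form *erubde* is /e/, which is an unrounded vowel, so the plural suffix is -ili, giving *erubdeili*.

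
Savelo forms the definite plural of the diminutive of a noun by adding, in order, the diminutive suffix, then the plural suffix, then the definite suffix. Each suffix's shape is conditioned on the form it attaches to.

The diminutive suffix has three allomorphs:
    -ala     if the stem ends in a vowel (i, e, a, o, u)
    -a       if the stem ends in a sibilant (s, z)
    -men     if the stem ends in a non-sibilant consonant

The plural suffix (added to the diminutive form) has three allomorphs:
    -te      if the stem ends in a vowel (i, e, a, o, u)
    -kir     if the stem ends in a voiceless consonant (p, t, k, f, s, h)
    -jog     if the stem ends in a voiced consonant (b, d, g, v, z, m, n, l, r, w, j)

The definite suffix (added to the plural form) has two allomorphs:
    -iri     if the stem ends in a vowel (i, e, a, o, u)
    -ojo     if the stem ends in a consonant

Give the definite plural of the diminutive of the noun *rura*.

ruraalateiri

*rura* — final sound /a/ (a vowel) → -ala → *ruraala*.
Since the final sound of the diminutive form *ruraala* is /a/ (a vowel), it takes -te, giving *ruraalate*.
The plural form *ruraalate*: final sound = /e/, a vowel → -iri → *ruraalateiri*.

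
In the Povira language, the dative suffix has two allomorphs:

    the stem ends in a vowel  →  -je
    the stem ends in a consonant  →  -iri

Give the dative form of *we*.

weje

The final sound of *we* is /e/, which is a vowel, so the suffix is -je, giving *weje*.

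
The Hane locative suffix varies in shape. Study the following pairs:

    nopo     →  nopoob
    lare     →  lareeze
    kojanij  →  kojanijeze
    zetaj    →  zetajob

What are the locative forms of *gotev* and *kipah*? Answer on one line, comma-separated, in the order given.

Looking at the last vowel of each stem: -eze when the last vowel of the stem is a front vowel (*lare*, *kojanij*); -ob when the last vowel of the stem is a back vowel (*nopo*, *zetaj*).
*gotev*: last vowel = /e/, a front vowel → -eze → *goteveze*.
*kipah*: last vowel = /a/, a back vowel → -ob → *kipahob*.

goteveze, kipahob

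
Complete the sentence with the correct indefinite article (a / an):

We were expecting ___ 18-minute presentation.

The indefinite article is chosen by the initial *sound* of the following word, not its spelling.
The number *18* is spoken "eighteen", beginning with /ˌeɪˈtiːn/ — a vowel sound.
So the article is *an*: We were expecting an 18-minute presentation.

an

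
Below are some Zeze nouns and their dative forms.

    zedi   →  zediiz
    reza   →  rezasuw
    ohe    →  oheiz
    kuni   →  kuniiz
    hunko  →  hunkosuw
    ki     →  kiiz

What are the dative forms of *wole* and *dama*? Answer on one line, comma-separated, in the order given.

Looking at the last vowel of each stem: -iz when the last vowel of the stem is a front vowel (*zedi*, *ohe*, *kuni*, *ki*); -suw when the last vowel of the stem is a back vowel (*reza*, *hunko*).
The last vowel of *wole* is /e/, which is a front vowel, so the suffix is -iz, giving *woleiz*.
Since the last vowel of *dama* is /a/ (a back vowel), it takes -suw, giving *damasuw*.

woleiz, damasuw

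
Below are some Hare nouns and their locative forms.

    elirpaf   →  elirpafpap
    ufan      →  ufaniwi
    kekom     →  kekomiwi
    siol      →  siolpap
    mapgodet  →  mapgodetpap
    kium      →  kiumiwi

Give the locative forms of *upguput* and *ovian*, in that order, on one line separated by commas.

upguputpap, ovianiwi

The suffix is conditioned by the final consonant: -iwi when the stem ends in a nasal (*ufan*, *kekom*, *kium*); -pap when the stem ends in a non-nasal consonant (*elirpaf*, *siol*, *mapgodet*).
Since the final consonant of *upguput* is /t/ (non-nasal), it takes -pap, giving *upguputpap*.
The final consonant of *ovian* is /n/, which is a nasal, so the suffix is -iwi, giving *ovianiwi*.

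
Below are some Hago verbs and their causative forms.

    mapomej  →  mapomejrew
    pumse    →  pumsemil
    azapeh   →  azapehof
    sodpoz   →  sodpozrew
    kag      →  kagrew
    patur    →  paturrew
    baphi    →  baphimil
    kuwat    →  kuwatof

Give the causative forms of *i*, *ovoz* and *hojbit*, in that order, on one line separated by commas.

The suffix is conditioned by the final sound: -of when the stem ends in a voiceless consonant (*azapeh*, *kuwat*); -rew when the stem ends in a voiced consonant (*mapomej*, *sodpoz*, *kag*, *patur*); -mil when the stem ends in a vowel (*pumse*, *baphi*).
*i*: final sound = /i/, a vowel → -mil → *imil*.
Since the final sound of *ovoz* is /z/ (a voiced consonant), it takes -rew, giving *ovozrew*.
*hojbit* — final sound /t/ (a voiceless consonant) → -of → *hojbitof*.

imil, ovozrew, hojbitof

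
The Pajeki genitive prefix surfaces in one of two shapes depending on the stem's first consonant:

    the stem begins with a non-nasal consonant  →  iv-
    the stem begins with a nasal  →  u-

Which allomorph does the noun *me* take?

u-

Since the first consonant of *me* is /m/ (a nasal), it takes u-.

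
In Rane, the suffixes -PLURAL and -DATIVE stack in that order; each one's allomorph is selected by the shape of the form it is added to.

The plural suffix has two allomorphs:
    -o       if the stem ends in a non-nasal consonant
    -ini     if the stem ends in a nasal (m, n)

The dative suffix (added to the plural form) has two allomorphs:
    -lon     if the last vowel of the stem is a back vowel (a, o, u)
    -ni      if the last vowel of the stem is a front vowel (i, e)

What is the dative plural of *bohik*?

The final consonant of *bohik* is /k/, which is non-nasal, so the plural suffix is -o, giving *bohiko*.
The plural form *bohiko*: last vowel = /o/, a back vowel → -lon → *bohikolon*.

bohikolon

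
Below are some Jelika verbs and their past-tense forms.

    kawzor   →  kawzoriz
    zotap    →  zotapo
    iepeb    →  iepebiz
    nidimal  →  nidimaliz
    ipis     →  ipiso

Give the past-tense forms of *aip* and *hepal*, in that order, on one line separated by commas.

aipo, hepaliz

The alternation tracks the final consonant of the stem — -o when the stem ends in a voiceless consonant (*zotap*, *ipis*); -iz when the stem ends in a voiced consonant (*kawzor*, *iepeb*, *nidimal*).
*aip* — final consonant /p/ (voiceless) → -o → *aipo*.
Since the final consonant of *hepal* is /l/ (voiced), it takes -iz, giving *hepaliz*.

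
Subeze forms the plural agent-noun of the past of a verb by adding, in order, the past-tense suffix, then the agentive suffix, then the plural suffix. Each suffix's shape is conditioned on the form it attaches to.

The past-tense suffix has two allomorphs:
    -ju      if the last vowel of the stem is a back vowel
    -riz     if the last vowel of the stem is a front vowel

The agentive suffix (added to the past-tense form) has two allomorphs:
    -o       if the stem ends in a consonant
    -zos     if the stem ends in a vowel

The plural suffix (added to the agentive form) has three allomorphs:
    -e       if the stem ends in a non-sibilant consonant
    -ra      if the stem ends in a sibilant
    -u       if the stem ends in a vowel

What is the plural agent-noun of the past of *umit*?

*umit* — last vowel /i/ (a front vowel) → -riz → *umitriz*.
The past-tense form *umitriz* — final sound /z/ (a consonant) → -o → *umitrizo*.
The agentive form *umitrizo*: final sound = /o/, a vowel → -u → *umitrizou*.

umitrizou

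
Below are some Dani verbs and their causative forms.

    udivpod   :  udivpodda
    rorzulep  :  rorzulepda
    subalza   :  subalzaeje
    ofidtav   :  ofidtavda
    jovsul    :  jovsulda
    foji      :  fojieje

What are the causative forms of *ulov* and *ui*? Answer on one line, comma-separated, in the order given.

ulovda, uieje

The alternation tracks the final sound of the stem — -da when the stem ends in a consonant (*udivpod*, *rorzulep*, *ofidtav*, *jovsul*); -eje when the stem ends in a vowel (*subalza*, *foji*).
Since the final sound of *ulov* is /v/ (a consonant), it takes -da, giving *ulovda*.
*ui* — final sound /i/ (a vowel) → -eje → *uieje*.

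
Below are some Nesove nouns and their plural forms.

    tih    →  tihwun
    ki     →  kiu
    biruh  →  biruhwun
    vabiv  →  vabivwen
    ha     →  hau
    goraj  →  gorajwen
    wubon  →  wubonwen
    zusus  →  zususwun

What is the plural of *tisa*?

Looking at the final sound of each stem: -wun when the stem ends in a voiceless consonant (*tih*, *biruh*, *zusus*); -wen when the stem ends in a voiced consonant (*vabiv*, *goraj*, *wubon*); -u when the stem ends in a vowel (*ki*, *ha*).
*tisa*: final sound = /a/, a vowel → -u → *tisau*.

tisau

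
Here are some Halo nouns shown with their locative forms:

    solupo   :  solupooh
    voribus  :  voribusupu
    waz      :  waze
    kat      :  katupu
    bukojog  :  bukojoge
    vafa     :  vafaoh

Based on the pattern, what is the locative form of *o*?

ooh

The alternation tracks the final sound of the stem — -upu when the stem ends in a voiceless consonant (*voribus*, *kat*); -e when the stem ends in a voiced consonant (*waz*, *bukojog*); -oh when the stem ends in a vowel (*solupo*, *vafa*).
Since the final sound of *o* is /o/ (a vowel), it takes -oh, giving *ooh*.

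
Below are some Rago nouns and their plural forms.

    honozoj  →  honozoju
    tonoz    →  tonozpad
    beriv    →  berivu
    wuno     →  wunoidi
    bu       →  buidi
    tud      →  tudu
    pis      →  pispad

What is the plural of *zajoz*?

The suffix is conditioned by the final sound: -pad when the stem ends in a sibilant (*tonoz*, *pis*); -u when the stem ends in a non-sibilant consonant (*honozoj*, *beriv*, *tud*); -idi when the stem ends in a vowel (*wuno*, *bu*).
Since the final sound of *zajoz* is /z/ (a sibilant), it takes -pad, giving *zajozpad*.

zajozpad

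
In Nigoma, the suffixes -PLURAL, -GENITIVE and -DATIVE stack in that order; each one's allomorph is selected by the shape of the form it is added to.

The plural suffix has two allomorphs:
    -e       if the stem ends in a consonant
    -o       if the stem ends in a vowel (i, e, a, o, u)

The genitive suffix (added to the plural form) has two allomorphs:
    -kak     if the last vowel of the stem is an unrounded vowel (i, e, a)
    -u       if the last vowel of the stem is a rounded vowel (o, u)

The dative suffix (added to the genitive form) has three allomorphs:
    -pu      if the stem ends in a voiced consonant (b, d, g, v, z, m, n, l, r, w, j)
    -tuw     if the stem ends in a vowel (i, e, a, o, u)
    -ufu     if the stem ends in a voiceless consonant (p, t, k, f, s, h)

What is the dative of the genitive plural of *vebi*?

*vebi*: final sound = /i/, a vowel → -o → *vebio*.
The plural form *vebio* — last vowel /o/ (a rounded vowel) → -u → *vebiou*.
The genitive form *vebiou*: final sound = /u/, a vowel → -tuw → *vebioutuw*.

vebioutuw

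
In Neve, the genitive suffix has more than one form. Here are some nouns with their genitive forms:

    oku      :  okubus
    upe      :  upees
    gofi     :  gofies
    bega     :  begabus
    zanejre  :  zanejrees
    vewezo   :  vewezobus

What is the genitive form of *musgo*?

musgobus

Looking at the last vowel of each stem: -es when the last vowel of the stem is a front vowel (*upe*, *gofi*, *zanejre*); -bus when the last vowel of the stem is a back vowel (*oku*, *bega*, *vewezo*).
The last vowel of *musgo* is /o/, which is a back vowel, so the suffix is -bus, giving *musgobus*.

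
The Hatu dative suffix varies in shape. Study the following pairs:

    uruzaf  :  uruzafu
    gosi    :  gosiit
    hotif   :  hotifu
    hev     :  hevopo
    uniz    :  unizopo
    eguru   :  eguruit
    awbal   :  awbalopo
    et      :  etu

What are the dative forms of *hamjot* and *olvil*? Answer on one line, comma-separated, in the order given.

hamjotu, olvilopo

The pattern is voicing of the final sound: -u when the stem ends in a voiceless consonant (*uruzaf*, *hotif*, *et*); -opo when the stem ends in a voiced consonant (*hev*, *uniz*, *awbal*); -it when the stem ends in a vowel (*gosi*, *eguru*).
*hamjot*: final sound = /t/, a voiceless consonant → -u → *hamjotu*.
*olvil* — final sound /l/ (a voiced consonant) → -opo → *olvilopo*.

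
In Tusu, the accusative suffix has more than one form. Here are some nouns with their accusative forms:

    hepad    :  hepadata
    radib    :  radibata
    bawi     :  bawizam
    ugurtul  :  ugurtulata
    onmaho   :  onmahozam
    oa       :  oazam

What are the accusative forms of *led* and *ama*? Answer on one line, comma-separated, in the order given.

The pattern is consonant vs. vowel: -ata when the stem ends in a consonant (*hepad*, *radib*, *ugurtul*); -zam when the stem ends in a vowel (*bawi*, *onmaho*, *oa*).
*led* — final sound /d/ (a consonant) → -ata → *ledata*.
The final sound of *ama* is /a/, which is a vowel, so the suffix is -zam, giving *amazam*.

ledata, amazam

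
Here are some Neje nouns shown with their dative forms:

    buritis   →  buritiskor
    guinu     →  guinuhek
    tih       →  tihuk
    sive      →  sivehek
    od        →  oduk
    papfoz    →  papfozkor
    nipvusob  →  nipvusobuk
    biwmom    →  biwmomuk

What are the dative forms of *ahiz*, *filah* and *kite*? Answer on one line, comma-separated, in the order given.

ahizkor, filahuk, kitehek

The pattern is sibilance of the final sound: -kor when the stem ends in a sibilant (*buritis*, *papfoz*); -uk when the stem ends in a non-sibilant consonant (*tih*, *od*, *nipvusob*, *biwmom*); -hek when the stem ends in a vowel (*guinu*, *sive*).
The final sound of *ahiz* is /z/, which is a sibilant, so the suffix is -kor, giving *ahizkor*.
*filah*: final sound = /h/, a non-sibilant consonant → -uk → *filahuk*.
*kite* — final sound /e/ (a vowel) → -hek → *kitehek*.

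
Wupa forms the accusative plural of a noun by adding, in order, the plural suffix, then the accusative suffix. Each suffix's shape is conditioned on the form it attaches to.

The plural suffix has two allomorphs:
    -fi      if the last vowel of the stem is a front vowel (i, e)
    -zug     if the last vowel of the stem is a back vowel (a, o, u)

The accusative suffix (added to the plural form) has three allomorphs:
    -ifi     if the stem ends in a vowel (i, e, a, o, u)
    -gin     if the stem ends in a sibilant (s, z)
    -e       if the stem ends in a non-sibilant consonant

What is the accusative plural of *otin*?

otinfiifi

Since the last vowel of *otin* is /i/ (a front vowel), it takes -fi, giving *otinfi*.
The plural form *otinfi*: final sound = /i/, a vowel → -ifi → *otinfiifi*.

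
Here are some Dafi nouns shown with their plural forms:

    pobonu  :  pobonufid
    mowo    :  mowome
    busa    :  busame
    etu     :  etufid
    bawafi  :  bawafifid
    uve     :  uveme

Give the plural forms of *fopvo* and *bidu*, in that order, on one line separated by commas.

fopvome, bidufid

The suffix is conditioned by the last vowel: -fid when the last vowel of the stem is a high vowel (*pobonu*, *etu*, *bawafi*); -me when the last vowel of the stem is a non-high vowel (*mowo*, *busa*, *uve*).
Since the last vowel of *fopvo* is /o/ (a non-high vowel), it takes -me, giving *fopvome*.
The last vowel of *bidu* is /u/, which is a high vowel, so the suffix is -fid, giving *bidufid*.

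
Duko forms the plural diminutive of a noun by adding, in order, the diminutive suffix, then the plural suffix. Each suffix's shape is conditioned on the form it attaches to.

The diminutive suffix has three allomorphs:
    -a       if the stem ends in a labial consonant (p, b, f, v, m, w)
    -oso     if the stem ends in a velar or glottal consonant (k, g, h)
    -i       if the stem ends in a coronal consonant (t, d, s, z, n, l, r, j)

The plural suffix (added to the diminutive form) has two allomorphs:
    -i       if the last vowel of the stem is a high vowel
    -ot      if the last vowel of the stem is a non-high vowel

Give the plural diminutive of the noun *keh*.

*keh* — final consonant /h/ (velar/glottal) → -oso → *kehoso*.
The last vowel of the diminutive form *kehoso* is /o/, which is a non-high vowel, so the plural suffix is -ot, giving *kehosoot*.

kehosoot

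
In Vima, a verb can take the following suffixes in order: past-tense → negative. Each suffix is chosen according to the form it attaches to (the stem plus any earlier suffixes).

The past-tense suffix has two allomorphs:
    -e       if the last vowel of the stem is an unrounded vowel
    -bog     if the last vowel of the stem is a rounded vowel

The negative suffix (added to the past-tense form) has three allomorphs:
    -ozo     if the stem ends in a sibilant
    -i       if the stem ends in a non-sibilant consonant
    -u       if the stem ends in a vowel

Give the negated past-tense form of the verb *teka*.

*teka*: last vowel = /a/, an unrounded vowel → -e → *tekae*.
The final sound of the past-tense form *tekae* is /e/, which is a vowel, so the negative suffix is -u, giving *tekaeu*.

tekaeu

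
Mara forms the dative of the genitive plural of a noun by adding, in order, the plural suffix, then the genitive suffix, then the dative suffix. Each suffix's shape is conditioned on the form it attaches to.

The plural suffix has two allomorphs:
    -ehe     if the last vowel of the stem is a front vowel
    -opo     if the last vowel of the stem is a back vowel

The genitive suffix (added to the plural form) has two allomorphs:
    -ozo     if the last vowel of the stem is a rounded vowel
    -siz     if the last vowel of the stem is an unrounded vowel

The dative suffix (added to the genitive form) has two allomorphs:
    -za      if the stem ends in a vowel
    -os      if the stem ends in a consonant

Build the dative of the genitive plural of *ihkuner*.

Since the last vowel of *ihkuner* is /e/ (a front vowel), it takes -ehe, giving *ihkunerehe*.
The plural form *ihkunerehe* — last vowel /e/ (an unrounded vowel) → -siz → *ihkunerehesiz*.
The genitive form *ihkunerehesiz* — final sound /z/ (a consonant) → -os → *ihkunerehesizos*.

ihkunerehesizos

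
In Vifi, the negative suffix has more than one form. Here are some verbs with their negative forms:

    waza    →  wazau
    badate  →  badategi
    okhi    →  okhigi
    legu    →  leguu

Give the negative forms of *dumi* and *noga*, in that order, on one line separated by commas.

Looking at the last vowel of each stem: -gi when the last vowel of the stem is a front vowel (*badate*, *okhi*); -u when the last vowel of the stem is a back vowel (*waza*, *legu*).
*dumi*: last vowel = /i/, a front vowel → -gi → *dumigi*.
*noga*: last vowel = /a/, a back vowel → -u → *nogau*.

dumigi, nogau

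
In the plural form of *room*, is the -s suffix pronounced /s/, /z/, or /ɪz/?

The stem *room* ends in a voiced non-sibilant sound.
The plural suffix surfaces as /ɪz/ after sibilants, /s/ after other voiceless consonants, and /z/ after other voiced sounds.
So the plural -s on *room* is pronounced /z/.

/z/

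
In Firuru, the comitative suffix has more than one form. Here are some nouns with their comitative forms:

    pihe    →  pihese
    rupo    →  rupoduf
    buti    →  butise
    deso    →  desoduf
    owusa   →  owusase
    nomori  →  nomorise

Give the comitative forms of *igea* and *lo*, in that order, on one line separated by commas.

The pattern is rounding harmony: -duf when the last vowel of the stem is a rounded vowel (*rupo*, *deso*); -se when the last vowel of the stem is an unrounded vowel (*pihe*, *buti*, *owusa*, *nomori*).
The last vowel of *igea* is /a/, which is an unrounded vowel, so the suffix is -se, giving *igease*.
*lo*: last vowel = /o/, a rounded vowel → -duf → *loduf*.

igease, loduf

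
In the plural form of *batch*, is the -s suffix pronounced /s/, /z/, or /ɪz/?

/ɪz/

The stem *batch* ends in a sibilant (/s, z, ʃ, ʒ, tʃ, dʒ/).
The plural suffix surfaces as /ɪz/ after sibilants, /s/ after other voiceless consonants, and /z/ after other voiced sounds.
So the plural -s on *batch* is pronounced /ɪz/.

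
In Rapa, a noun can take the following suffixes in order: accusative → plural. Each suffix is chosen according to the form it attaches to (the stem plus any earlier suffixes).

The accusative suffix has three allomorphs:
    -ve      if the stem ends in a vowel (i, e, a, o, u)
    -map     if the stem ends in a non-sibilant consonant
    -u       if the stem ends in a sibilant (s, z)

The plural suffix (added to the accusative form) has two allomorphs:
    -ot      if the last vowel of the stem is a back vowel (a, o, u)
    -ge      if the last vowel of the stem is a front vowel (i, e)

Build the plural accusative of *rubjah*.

*rubjah* — final sound /h/ (a non-sibilant consonant) → -map → *rubjahmap*.
The accusative form *rubjahmap*: last vowel = /a/, a back vowel → -ot → *rubjahmapot*.

rubjahmapot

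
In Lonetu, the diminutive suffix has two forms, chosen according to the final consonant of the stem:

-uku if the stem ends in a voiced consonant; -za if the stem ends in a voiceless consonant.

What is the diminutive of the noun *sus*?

*sus*: final consonant = /s/, voiceless → -za → *susza*.

susza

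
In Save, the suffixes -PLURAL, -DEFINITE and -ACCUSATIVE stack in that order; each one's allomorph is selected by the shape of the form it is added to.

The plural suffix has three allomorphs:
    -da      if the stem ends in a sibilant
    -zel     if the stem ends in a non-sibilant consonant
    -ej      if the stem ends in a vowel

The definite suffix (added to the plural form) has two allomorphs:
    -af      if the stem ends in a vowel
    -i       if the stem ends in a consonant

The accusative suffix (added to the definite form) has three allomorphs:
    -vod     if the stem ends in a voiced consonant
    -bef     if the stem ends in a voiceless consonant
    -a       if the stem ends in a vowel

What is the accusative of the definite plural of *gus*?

The final sound of *gus* is /s/, which is a sibilant, so the plural suffix is -da, giving *gusda*.
Since the final sound of the plural form *gusda* is /a/ (a vowel), it takes -af, giving *gusdaaf*.
The definite form *gusdaaf*: final sound = /f/, a voiceless consonant → -bef → *gusdaafbef*.

gusdaafbef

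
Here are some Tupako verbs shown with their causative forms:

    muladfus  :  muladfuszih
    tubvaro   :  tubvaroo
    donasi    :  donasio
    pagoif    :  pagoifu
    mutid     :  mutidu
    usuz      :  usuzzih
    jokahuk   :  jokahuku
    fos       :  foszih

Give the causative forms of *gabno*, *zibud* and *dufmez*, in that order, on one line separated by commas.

The pattern is sibilance of the final sound: -zih when the stem ends in a sibilant (*muladfus*, *usuz*, *fos*); -u when the stem ends in a non-sibilant consonant (*pagoif*, *mutid*, *jokahuk*); -o when the stem ends in a vowel (*tubvaro*, *donasi*).
The final sound of *gabno* is /o/, which is a vowel, so the suffix is -o, giving *gabnoo*.
The final sound of *zibud* is /d/, which is a non-sibilant consonant, so the suffix is -u, giving *zibudu*.
Since the final sound of *dufmez* is /z/ (a sibilant), it takes -zih, giving *dufmezzih*.

gabnoo, zibudu, dufmezzih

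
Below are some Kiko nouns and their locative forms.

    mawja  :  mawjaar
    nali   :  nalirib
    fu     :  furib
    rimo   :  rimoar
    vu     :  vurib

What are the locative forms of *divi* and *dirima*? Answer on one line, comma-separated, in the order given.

divirib, dirimaar

The alternation tracks the last vowel of the stem — -rib when the last vowel of the stem is a high vowel (*nali*, *fu*, *vu*); -ar when the last vowel of the stem is a non-high vowel (*mawja*, *rimo*).
Since the last vowel of *divi* is /i/ (a high vowel), it takes -rib, giving *divirib*.
*dirima*: last vowel = /a/, a non-high vowel → -ar → *dirimaar*.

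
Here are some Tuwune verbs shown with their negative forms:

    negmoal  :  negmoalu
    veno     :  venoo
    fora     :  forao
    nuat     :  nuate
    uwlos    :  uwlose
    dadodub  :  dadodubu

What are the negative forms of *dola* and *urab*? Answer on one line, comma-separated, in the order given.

The alternation tracks the final sound of the stem — -e when the stem ends in a voiceless consonant (*nuat*, *uwlos*); -u when the stem ends in a voiced consonant (*negmoal*, *dadodub*); -o when the stem ends in a vowel (*veno*, *fora*).
Since the final sound of *dola* is /a/ (a vowel), it takes -o, giving *dolao*.
*urab* — final sound /b/ (a voiced consonant) → -u → *urabu*.

dolao, urabu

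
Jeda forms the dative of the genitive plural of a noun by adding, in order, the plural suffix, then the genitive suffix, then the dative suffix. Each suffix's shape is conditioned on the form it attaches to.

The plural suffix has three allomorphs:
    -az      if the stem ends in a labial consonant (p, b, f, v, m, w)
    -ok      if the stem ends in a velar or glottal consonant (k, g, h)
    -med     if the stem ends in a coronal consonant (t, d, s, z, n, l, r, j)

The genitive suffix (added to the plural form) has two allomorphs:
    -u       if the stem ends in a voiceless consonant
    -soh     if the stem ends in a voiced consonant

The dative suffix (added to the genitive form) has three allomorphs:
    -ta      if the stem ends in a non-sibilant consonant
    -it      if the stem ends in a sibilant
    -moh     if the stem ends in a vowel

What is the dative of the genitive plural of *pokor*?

Since the final consonant of *pokor* is /r/ (coronal), it takes -med, giving *pokormed*.
The final consonant of the plural form *pokormed* is /d/, which is voiced, so the genitive suffix is -soh, giving *pokormedsoh*.
The genitive form *pokormedsoh* — final sound /h/ (a non-sibilant consonant) → -ta → *pokormedsohta*.

pokormedsohta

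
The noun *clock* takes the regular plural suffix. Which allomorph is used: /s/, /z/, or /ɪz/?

/s/

The stem *clock* ends in a voiceless non-sibilant consonant.
The plural suffix surfaces as /ɪz/ after sibilants, /s/ after other voiceless consonants, and /z/ after other voiced sounds.
So the plural -s on *clock* is pronounced /s/.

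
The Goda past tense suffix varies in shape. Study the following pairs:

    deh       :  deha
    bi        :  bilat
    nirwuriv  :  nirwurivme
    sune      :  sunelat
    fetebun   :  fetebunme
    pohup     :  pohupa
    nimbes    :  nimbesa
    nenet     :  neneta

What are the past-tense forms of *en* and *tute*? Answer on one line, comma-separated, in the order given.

enme, tutelat

The suffix is conditioned by the final sound: -a when the stem ends in a voiceless consonant (*deh*, *pohup*, *nimbes*, *nenet*); -me when the stem ends in a voiced consonant (*nirwuriv*, *fetebun*); -lat when the stem ends in a vowel (*bi*, *sune*).
Since the final sound of *en* is /n/ (a voiced consonant), it takes -me, giving *enme*.
Since the final sound of *tute* is /e/ (a vowel), it takes -lat, giving *tutelat*.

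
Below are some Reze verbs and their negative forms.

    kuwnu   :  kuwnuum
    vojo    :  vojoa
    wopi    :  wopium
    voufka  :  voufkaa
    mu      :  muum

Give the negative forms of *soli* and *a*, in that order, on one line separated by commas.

solium, aa

The pattern is height harmony: -um when the last vowel of the stem is a high vowel (*kuwnu*, *wopi*, *mu*); -a when the last vowel of the stem is a non-high vowel (*vojo*, *voufka*).
*soli*: last vowel = /i/, a high vowel → -um → *solium*.
Since the last vowel of *a* is /a/ (a non-high vowel), it takes -a, giving *aa*.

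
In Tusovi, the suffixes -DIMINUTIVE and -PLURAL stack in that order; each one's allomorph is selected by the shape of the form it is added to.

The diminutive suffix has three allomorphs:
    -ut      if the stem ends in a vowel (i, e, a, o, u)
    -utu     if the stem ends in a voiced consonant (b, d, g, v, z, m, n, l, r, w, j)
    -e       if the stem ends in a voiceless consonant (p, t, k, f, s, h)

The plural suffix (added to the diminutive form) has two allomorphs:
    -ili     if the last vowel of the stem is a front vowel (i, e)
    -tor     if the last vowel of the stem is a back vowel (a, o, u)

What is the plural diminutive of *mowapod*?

mowapodututor

Since the final sound of *mowapod* is /d/ (a voiced consonant), it takes -utu, giving *mowapodutu*.
The last vowel of the diminutive form *mowapodutu* is /u/, which is a back vowel, so the plural suffix is -tor, giving *mowapodututor*.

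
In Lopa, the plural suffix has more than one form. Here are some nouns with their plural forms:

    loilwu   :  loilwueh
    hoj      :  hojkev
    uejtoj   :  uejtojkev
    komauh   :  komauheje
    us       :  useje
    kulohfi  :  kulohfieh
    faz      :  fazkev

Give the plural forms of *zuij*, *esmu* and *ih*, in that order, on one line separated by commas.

zuijkev, esmueh, iheje

The alternation tracks the final sound of the stem — -eje when the stem ends in a voiceless consonant (*komauh*, *us*); -kev when the stem ends in a voiced consonant (*hoj*, *uejtoj*, *faz*); -eh when the stem ends in a vowel (*loilwu*, *kulohfi*).
*zuij* — final sound /j/ (a voiced consonant) → -kev → *zuijkev*.
*esmu*: final sound = /u/, a vowel → -eh → *esmueh*.
Since the final sound of *ih* is /h/ (a voiceless consonant), it takes -eje, giving *iheje*.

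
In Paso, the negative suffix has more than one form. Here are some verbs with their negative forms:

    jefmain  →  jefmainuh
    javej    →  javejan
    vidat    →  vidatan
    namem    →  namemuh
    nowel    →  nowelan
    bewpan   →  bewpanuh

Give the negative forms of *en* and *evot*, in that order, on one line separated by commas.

enuh, evotan

The alternation tracks the final consonant of the stem — -uh when the stem ends in a nasal (*jefmain*, *namem*, *bewpan*); -an when the stem ends in a non-nasal consonant (*javej*, *vidat*, *nowel*).
The final consonant of *en* is /n/, which is a nasal, so the suffix is -uh, giving *enuh*.
Since the final consonant of *evot* is /t/ (non-nasal), it takes -an, giving *evotan*.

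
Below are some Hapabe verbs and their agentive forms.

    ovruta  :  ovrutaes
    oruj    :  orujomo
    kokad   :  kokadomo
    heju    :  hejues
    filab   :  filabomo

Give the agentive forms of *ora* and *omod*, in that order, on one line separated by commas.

oraes, omodomo

Looking at the final sound of each stem: -omo when the stem ends in a consonant (*oruj*, *kokad*, *filab*); -es when the stem ends in a vowel (*ovruta*, *heju*).
*ora*: final sound = /a/, a vowel → -es → *oraes*.
*omod* — final sound /d/ (a consonant) → -omo → *omodomo*.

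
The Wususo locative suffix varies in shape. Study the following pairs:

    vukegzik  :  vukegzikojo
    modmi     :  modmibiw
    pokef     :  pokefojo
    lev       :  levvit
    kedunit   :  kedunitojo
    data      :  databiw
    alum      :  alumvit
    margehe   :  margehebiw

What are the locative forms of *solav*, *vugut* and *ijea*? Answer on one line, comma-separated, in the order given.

solavvit, vugutojo, ijeabiw

Looking at the final sound of each stem: -ojo when the stem ends in a voiceless consonant (*vukegzik*, *pokef*, *kedunit*); -vit when the stem ends in a voiced consonant (*lev*, *alum*); -biw when the stem ends in a vowel (*modmi*, *data*, *margehe*).
*solav* — final sound /v/ (a voiced consonant) → -vit → *solavvit*.
The final sound of *vugut* is /t/, which is a voiceless consonant, so the suffix is -ojo, giving *vugutojo*.
Since the final sound of *ijea* is /a/ (a vowel), it takes -biw, giving *ijeabiw*.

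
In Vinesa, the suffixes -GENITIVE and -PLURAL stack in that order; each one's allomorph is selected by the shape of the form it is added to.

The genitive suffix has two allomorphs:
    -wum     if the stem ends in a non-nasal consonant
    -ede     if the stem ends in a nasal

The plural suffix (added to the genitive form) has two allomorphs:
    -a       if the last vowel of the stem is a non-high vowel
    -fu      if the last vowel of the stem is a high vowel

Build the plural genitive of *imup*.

*imup*: final consonant = /p/, non-nasal → -wum → *imupwum*.
Since the last vowel of the genitive form *imupwum* is /u/ (a high vowel), it takes -fu, giving *imupwumfu*.

imupwumfu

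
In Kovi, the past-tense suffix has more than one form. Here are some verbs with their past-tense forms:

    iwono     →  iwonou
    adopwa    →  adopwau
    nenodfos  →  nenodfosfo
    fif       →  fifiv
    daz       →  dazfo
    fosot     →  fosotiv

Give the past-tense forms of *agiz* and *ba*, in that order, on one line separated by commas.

agizfo, bau

The pattern is sibilance of the final sound: -fo when the stem ends in a sibilant (*nenodfos*, *daz*); -iv when the stem ends in a non-sibilant consonant (*fif*, *fosot*); -u when the stem ends in a vowel (*iwono*, *adopwa*).
The final sound of *agiz* is /z/, which is a sibilant, so the suffix is -fo, giving *agizfo*.
*ba* — final sound /a/ (a vowel) → -u → *bau*.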